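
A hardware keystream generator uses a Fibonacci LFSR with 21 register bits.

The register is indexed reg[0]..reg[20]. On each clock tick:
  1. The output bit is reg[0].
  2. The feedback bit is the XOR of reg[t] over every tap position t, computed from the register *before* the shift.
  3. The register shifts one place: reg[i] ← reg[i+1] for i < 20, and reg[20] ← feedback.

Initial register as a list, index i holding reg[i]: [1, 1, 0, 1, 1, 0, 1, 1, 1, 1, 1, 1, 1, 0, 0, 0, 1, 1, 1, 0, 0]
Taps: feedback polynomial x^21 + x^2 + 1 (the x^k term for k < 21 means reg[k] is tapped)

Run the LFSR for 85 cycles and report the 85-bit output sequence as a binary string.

step | reg (before) | out | fb
   0 | 110110111111100011100 | 1 | 1
   1 | 101101111111000111001 | 1 | 0
   2 | 011011111110001110010 | 0 | 1
   3 | 110111111100011100101 | 1 | 1
   4 | 101111111000111001011 | 1 | 0
   5 | 011111110001110010110 | 0 | 1
   6 | 111111100011100101101 | 1 | 0
   7 | 111111000111001011010 | 1 | 0
   8 | 111110001110010110100 | 1 | 0
   9 | 111100011100101101000 | 1 | 0
  10 | 111000111001011010000 | 1 | 0
  11 | 110001110010110100000 | 1 | 1
  12 | 100011100101101000001 | 1 | 1
  13 | 000111001011010000011 | 0 | 0
  14 | 001110010110100000110 | 0 | 1
  15 | 011100101101000001101 | 0 | 1
  16 | 111001011010000011011 | 1 | 0
  17 | 110010110100000110110 | 1 | 1
  18 | 100101101000001101101 | 1 | 1
  19 | 001011010000011011011 | 0 | 1
  20 | 010110100000110110111 | 0 | 0
  21 | 101101000001101101110 | 1 | 0
  22 | 011010000011011011100 | 0 | 1
  23 | 110100000110110111001 | 1 | 1
  24 | 101000001101101110011 | 1 | 0
  25 | 010000011011011100110 | 0 | 0
  26 | 100000110110111001100 | 1 | 1
  27 | 000001101101110011001 | 0 | 0
  28 | 000011011011100110010 | 0 | 0
  29 | 000110110111001100100 | 0 | 0
  30 | 001101101110011001000 | 0 | 1
  31 | 011011011100110010001 | 0 | 1
  32 | 110110111001100100011 | 1 | 1
  33 | 101101110011001000111 | 1 | 0
  34 | 011011100110010001110 | 0 | 1
  35 | 110111001100100011101 | 1 | 1
  36 | 101110011001000111011 | 1 | 0
  37 | 011100110010001110110 | 0 | 1
  38 | 111001100100011101101 | 1 | 0
  39 | 110011001000111011010 | 1 | 1
  40 | 100110010001110110101 | 1 | 1
  41 | 001100100011101101011 | 0 | 1
  42 | 011001000111011010111 | 0 | 1
  43 | 110010001110110101111 | 1 | 1
  44 | 100100011101101011111 | 1 | 1
  45 | 001000111011010111111 | 0 | 1
  46 | 010001110110101111111 | 0 | 0
  47 | 100011101101011111110 | 1 | 1
  48 | 000111011010111111101 | 0 | 0
  49 | 001110110101111111010 | 0 | 1
  50 | 011101101011111110101 | 0 | 1
  51 | 111011010111111101011 | 1 | 0
  52 | 110110101111111010110 | 1 | 1
  53 | 101101011111110101101 | 1 | 0
  54 | 011010111111101011010 | 0 | 1
  55 | 110101111111010110101 | 1 | 1
  56 | 101011111110101101011 | 1 | 0
  57 | 010111111101011010110 | 0 | 0
  58 | 101111111010110101100 | 1 | 0
  59 | 011111110101101011000 | 0 | 1
  60 | 111111101011010110001 | 1 | 0
  61 | 111111010110101100010 | 1 | 0
  62 | 111110101101011000100 | 1 | 0
  63 | 111101011010110001000 | 1 | 0
  64 | 111010110101100010000 | 1 | 0
  65 | 110101101011000100000 | 1 | 1
  66 | 101011010110001000001 | 1 | 0
  67 | 010110101100010000010 | 0 | 0
  68 | 101101011000100000100 | 1 | 0
  69 | 011010110001000001000 | 0 | 1
  70 | 110101100010000010001 | 1 | 1
  71 | 101011000100000100011 | 1 | 0
  72 | 010110001000001000110 | 0 | 0
  73 | 101100010000010001100 | 1 | 0
  74 | 011000100000100011000 | 0 | 1
  75 | 110001000001000110001 | 1 | 1
  76 | 100010000010001100011 | 1 | 1
  77 | 000100000100011000111 | 0 | 0
  78 | 001000001000110001110 | 0 | 1
  79 | 010000010001100011101 | 0 | 0
  80 | 100000100011000111010 | 1 | 1
  81 | 000001000110001110101 | 0 | 0
  82 | 000010001100011101010 | 0 | 0
  83 | 000100011000111010100 | 0 | 0
  84 | 001000110001110101000 | 0 | 1

1101101111111000111001011010000011011011100110010001110110101111111010110101100010000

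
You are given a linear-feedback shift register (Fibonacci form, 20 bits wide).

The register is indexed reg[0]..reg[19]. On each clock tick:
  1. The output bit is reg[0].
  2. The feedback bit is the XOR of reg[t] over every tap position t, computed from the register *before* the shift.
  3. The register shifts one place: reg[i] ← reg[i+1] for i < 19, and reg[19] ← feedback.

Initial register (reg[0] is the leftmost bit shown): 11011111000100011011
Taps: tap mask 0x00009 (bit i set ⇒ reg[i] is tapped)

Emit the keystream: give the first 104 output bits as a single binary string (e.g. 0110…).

tick  register→output (feedback)
  0  11011111000100011011→1 (0)
  1  10111110001000110110→1 (0)
  2  01111100010001101100→0 (1)
  3  11111000100011011001→1 (0)
  4  11110001000110110010→1 (0)
  5  11100010001101100100→1 (1)
  6  11000100011011001001→1 (1)
  7  10001000110110010011→1 (1)
  8  00010001101100100111→0 (1)
  9  00100011011001001111→0 (0)
 10  01000110110010011110→0 (0)
 11  10001101100100111100→1 (1)
 12  00011011001001111001→0 (1)
 13  00110110010011110011→0 (1)
 14  01101100100111100111→0 (0)
 15  11011001001111001110→1 (0)
 16  10110010011110011100→1 (0)
 17  01100100111100111000→0 (0)
 18  11001001111001110000→1 (1)
 19  10010011110011100001→1 (0)
 20  00100111100111000010→0 (0)
 21  01001111001110000100→0 (0)
 22  10011110011100001000→1 (0)
 23  00111100111000010000→0 (1)
 24  01111001110000100001→0 (1)
 25  11110011100001000011→1 (0)
 26  11100111000010000110→1 (1)
 27  11001110000100001101→1 (1)
 28  10011100001000011011→1 (0)
 29  00111000010000110110→0 (1)
 30  01110000100001101101→0 (1)
 31  11100001000011011011→1 (1)
 32  11000010000110110111→1 (1)
 33  10000100001101101111→1 (1)
 34  00001000011011011111→0 (0)
 35  00010000110110111110→0 (1)
 36  00100001101101111101→0 (0)
 37  01000011011011111010→0 (0)
 38  10000110110111110100→1 (1)
 39  00001101101111101001→0 (0)
 40  00011011011111010010→0 (1)
 41  00110110111110100101→0 (1)
 42  01101101111101001011→0 (0)
 43  11011011111010010110→1 (0)
 44  10110111110100101100→1 (0)
 45  01101111101001011000→0 (0)
 46  11011111010010110000→1 (0)
 47  10111110100101100000→1 (0)
 48  01111101001011000000→0 (1)
 49  11111010010110000001→1 (0)
 50  11110100101100000010→1 (0)
 51  11101001011000000100→1 (1)
 52  11010010110000001001→1 (0)
 53  10100101100000010010→1 (1)
 54  01001011000000100101→0 (0)
 55  10010110000001001010→1 (0)
 56  00101100000010010100→0 (0)
 57  01011000000100101000→0 (1)
 58  10110000001001010001→1 (0)
 59  01100000010010100010→0 (0)
 60  11000000100101000100→1 (1)
 61  10000001001010001001→1 (1)
 62  00000010010100010011→0 (0)
 63  00000100101000100110→0 (0)
 64  00001001010001001100→0 (0)
 65  00010010100010011000→0 (1)
 66  00100101000100110001→0 (0)
 67  01001010001001100010→0 (0)
 68  10010100010011000100→1 (0)
 69  00101000100110001000→0 (0)
 70  01010001001100010000→0 (1)
 71  10100010011000100001→1 (1)
 72  01000100110001000011→0 (0)
 73  10001001100010000110→1 (1)
 74  00010011000100001101→0 (1)
 75  00100110001000011011→0 (0)
 76  01001100010000110110→0 (0)
 77  10011000100001101100→1 (0)
 78  00110001000011011000→0 (1)
 79  01100010000110110001→0 (0)
 80  11000100001101100010→1 (1)
 81  10001000011011000101→1 (1)
 82  00010000110110001011→0 (1)
 83  00100001101100010111→0 (0)
 84  01000011011000101110→0 (0)
 85  10000110110001011100→1 (1)
 86  00001101100010111001→0 (0)
 87  00011011000101110010→0 (1)
 88  00110110001011100101→0 (1)
 89  01101100010111001011→0 (0)
 90  11011000101110010110→1 (0)
 91  10110001011100101100→1 (0)
 92  01100010111001011000→0 (0)
 93  11000101110010110000→1 (1)
 94  10001011100101100001→1 (1)
 95  00010111001011000011→0 (1)
 96  00101110010110000111→0 (0)
 97  01011100101100001110→0 (1)
 98  10111001011000011101→1 (0)
 99  01110010110000111010→0 (1)
100  11100101100001110101→1 (1)
101  11001011000011101011→1 (1)
102  10010110000111010111→1 (0)
103  00101100001110101110→0 (0)

11011111000100011011001001111001110000100001101101111101001011000000100101000100110001000011011000101110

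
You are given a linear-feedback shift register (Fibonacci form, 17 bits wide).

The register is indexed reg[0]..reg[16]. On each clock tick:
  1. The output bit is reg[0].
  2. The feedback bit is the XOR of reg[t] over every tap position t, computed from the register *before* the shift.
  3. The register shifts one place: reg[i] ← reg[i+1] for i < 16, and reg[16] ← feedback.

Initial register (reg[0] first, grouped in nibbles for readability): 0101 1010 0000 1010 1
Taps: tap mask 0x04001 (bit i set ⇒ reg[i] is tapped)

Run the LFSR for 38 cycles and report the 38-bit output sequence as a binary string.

01011010000010101111001101101000011101

step | reg (before) | out | fb
   0 | 01011010000010101 | 0 | 1
   1 | 10110100000101011 | 1 | 1
   2 | 01101000001010111 | 0 | 1
   3 | 11010000010101111 | 1 | 0
   4 | 10100000101011110 | 1 | 0
   5 | 01000001010111100 | 0 | 1
   6 | 10000010101111001 | 1 | 1
   7 | 00000101011110011 | 0 | 0
   8 | 00001010111100110 | 0 | 1
   9 | 00010101111001101 | 0 | 1
  10 | 00101011110011011 | 0 | 0
  11 | 01010111100110110 | 0 | 1
  12 | 10101111001101101 | 1 | 0
  13 | 01011110011011010 | 0 | 0
  14 | 10111100110110100 | 1 | 0
  15 | 01111001101101000 | 0 | 0
  16 | 11110011011010000 | 1 | 1
  17 | 11100110110100001 | 1 | 1
  18 | 11001101101000011 | 1 | 1
  19 | 10011011010000111 | 1 | 0
  20 | 00110110100001110 | 0 | 1
  21 | 01101101000011101 | 0 | 1
  22 | 11011010000111011 | 1 | 1
  23 | 10110100001110111 | 1 | 0
  24 | 01101000011101110 | 0 | 1
  25 | 11010000111011101 | 1 | 0
  26 | 10100001110111010 | 1 | 1
  27 | 01000011101110101 | 0 | 1
  28 | 10000111011101011 | 1 | 1
  29 | 00001110111010111 | 0 | 1
  30 | 00011101110101111 | 0 | 1
  31 | 00111011101011111 | 0 | 1
  32 | 01110111010111111 | 0 | 1
  33 | 11101110101111111 | 1 | 0
  34 | 11011101011111110 | 1 | 0
  35 | 10111010111111100 | 1 | 0
  36 | 01110101111111000 | 0 | 0
  37 | 11101011111110000 | 1 | 1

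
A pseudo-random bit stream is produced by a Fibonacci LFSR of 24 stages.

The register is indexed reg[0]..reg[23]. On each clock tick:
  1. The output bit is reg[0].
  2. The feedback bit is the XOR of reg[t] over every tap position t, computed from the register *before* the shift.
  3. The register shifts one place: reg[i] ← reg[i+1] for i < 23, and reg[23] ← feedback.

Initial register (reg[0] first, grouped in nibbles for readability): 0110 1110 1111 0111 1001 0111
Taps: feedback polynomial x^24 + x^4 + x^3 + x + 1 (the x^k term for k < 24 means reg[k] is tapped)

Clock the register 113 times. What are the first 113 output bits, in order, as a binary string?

k : reg_k → out_k, fb_k
0: 011011101111011110010111 → 0, fb=0
1: 110111011110111100101110 → 1, fb=0
2: 101110111101111001011100 → 1, fb=1
3: 011101111011110010111001 → 0, fb=0
4: 111011110111100101110010 → 1, fb=1
5: 110111101111001011100101 → 1, fb=0
6: 101111011110010111001010 → 1, fb=1
7: 011110111100101110010101 → 0, fb=1
8: 111101111001011100101011 → 1, fb=1
9: 111011110010111001010111 → 1, fb=1
10: 110111100101110010101111 → 1, fb=0
11: 101111001011100101011110 → 1, fb=1
12: 011110010111001010111101 → 0, fb=1
13: 111100101110010101111011 → 1, fb=1
14: 111001011100101011110111 → 1, fb=0
15: 110010111001010111101110 → 1, fb=1
16: 100101110010101111011101 → 1, fb=0
17: 001011100101011110111010 → 0, fb=1
18: 010111001010111101110101 → 0, fb=1
19: 101110010101111011101011 → 1, fb=1
20: 011100101011110111010111 → 0, fb=0
21: 111001010111101110101110 → 1, fb=0
22: 110010101111011101011100 → 1, fb=1
23: 100101011110111010111001 → 1, fb=0
24: 001010111101110101110010 → 0, fb=1
25: 010101111011101011100101 → 0, fb=0
26: 101011110111010111001010 → 1, fb=0
27: 010111101110101110010100 → 0, fb=1
28: 101111011101011100101001 → 1, fb=1
29: 011110111010111001010011 → 0, fb=1
30: 111101110101110010100111 → 1, fb=1
31: 111011101011100101001111 → 1, fb=1
32: 110111010111001010011111 → 1, fb=0
33: 101110101110010100111110 → 1, fb=1
34: 011101011100101001111101 → 0, fb=0
35: 111010111001010011111010 → 1, fb=1
36: 110101110010100111110101 → 1, fb=1
37: 101011100101001111101011 → 1, fb=0
38: 010111001010011111010110 → 0, fb=1
39: 101110010100111110101101 → 1, fb=1
40: 011100101001111101011011 → 0, fb=0
41: 111001010011111010110110 → 1, fb=0
42: 110010100111110101101100 → 1, fb=1
43: 100101001111101011011001 → 1, fb=0
44: 001010011111010110110010 → 0, fb=1
45: 010100111110101101100101 → 0, fb=0
46: 101001111101011011001010 → 1, fb=1
47: 010011111010110110010101 → 0, fb=0
48: 100111110101101100101010 → 1, fb=1
49: 001111101011011001010101 → 0, fb=0
50: 011111010110110010101010 → 0, fb=1
51: 111110101101100101010101 → 1, fb=0
52: 111101011011001010101010 → 1, fb=1
53: 111010110110010101010101 → 1, fb=1
54: 110101101100101010101011 → 1, fb=1
55: 101011011001010101010111 → 1, fb=0
56: 010110110010101010101110 → 0, fb=1
57: 101101100101010101011101 → 1, fb=0
58: 011011001010101010111010 → 0, fb=0
59: 110110010101010101110100 → 1, fb=0
60: 101100101010101011101000 → 1, fb=0
61: 011001010101010111010000 → 0, fb=1
62: 110010101010101110100001 → 1, fb=1
63: 100101010101011101000011 → 1, fb=0
64: 001010101010111010000110 → 0, fb=1
65: 010101010101110100001101 → 0, fb=0
66: 101010101011101000011010 → 1, fb=0
67: 010101010111010000110100 → 0, fb=0
68: 101010101110100001101000 → 1, fb=0
69: 010101011101000011010000 → 0, fb=0
70: 101010111010000110100000 → 1, fb=0
71: 010101110100001101000000 → 0, fb=0
72: 101011101000011010000000 → 1, fb=0
73: 010111010000110100000000 → 0, fb=1
74: 101110100001101000000001 → 1, fb=1
75: 011101000011010000000011 → 0, fb=0
76: 111010000110100000000110 → 1, fb=1
77: 110100001101000000001101 → 1, fb=1
78: 101000011010000000011011 → 1, fb=1
79: 010000110100000000110111 → 0, fb=1
80: 100001101000000001101111 → 1, fb=1
81: 000011010000000011011111 → 0, fb=1
82: 000110100000000110111111 → 0, fb=0
83: 001101000000001101111110 → 0, fb=1
84: 011010000000011011111101 → 0, fb=0
85: 110100000000110111111010 → 1, fb=1
86: 101000000001101111110101 → 1, fb=1
87: 010000000011011111101011 → 0, fb=1
88: 100000000110111111010111 → 1, fb=1
89: 000000001101111110101111 → 0, fb=0
90: 000000011011111101011110 → 0, fb=0
91: 000000110111111010111100 → 0, fb=0
92: 000001101111110101111000 → 0, fb=0
93: 000011011111101011110000 → 0, fb=1
94: 000110111111010111100001 → 0, fb=0
95: 001101111110101111000010 → 0, fb=1
96: 011011111101011110000101 → 0, fb=0
97: 110111111010111100001010 → 1, fb=0
98: 101111110101111000010100 → 1, fb=1
99: 011111101011110000101001 → 0, fb=1
100: 111111010111100001010011 → 1, fb=0
101: 111110101111000010100110 → 1, fb=0
102: 111101011110000101001100 → 1, fb=1
103: 111010111100001010011001 → 1, fb=1
104: 110101111000010100110011 → 1, fb=1
105: 101011110000101001100111 → 1, fb=0
106: 010111100001010011001110 → 0, fb=1
107: 101111000010100110011101 → 1, fb=1
108: 011110000101001100111011 → 0, fb=1
109: 111100001010011001110111 → 1, fb=1
110: 111000010100110011101111 → 1, fb=0
111: 110000101001100111011110 → 1, fb=0
112: 100001010011001110111100 → 1, fb=1

01101110111101111001011100101011110111010111001010011111010110110010101010101110100001101000000001101111110101111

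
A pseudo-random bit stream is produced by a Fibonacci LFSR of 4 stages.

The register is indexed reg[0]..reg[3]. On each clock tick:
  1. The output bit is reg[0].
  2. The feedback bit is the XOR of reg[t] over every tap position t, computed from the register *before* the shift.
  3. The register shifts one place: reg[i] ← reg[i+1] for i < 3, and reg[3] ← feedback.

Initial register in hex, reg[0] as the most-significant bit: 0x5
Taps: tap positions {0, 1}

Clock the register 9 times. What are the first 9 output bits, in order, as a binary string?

010111100

step | reg (before) | out | fb
   0 | 0101 | 0 | 1
   1 | 1011 | 1 | 1
   2 | 0111 | 0 | 1
   3 | 1111 | 1 | 0
   4 | 1110 | 1 | 0
   5 | 1100 | 1 | 0
   6 | 1000 | 1 | 1
   7 | 0001 | 0 | 0
   8 | 0010 | 0 | 0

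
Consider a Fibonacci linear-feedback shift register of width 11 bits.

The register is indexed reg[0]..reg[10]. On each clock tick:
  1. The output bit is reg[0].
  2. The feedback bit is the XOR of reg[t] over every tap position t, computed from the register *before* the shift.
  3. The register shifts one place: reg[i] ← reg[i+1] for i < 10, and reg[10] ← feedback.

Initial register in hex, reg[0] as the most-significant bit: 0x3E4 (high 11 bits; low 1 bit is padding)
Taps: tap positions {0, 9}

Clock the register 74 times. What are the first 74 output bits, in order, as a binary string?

00111110010100110000100001111110101001100100010110100000100100000001011111

k : reg_k → out_k, fb_k
0: 00111110010 → 0, fb=1
1: 01111100101 → 0, fb=0
2: 11111001010 → 1, fb=0
3: 11110010100 → 1, fb=1
4: 11100101001 → 1, fb=1
5: 11001010011 → 1, fb=0
6: 10010100110 → 1, fb=0
7: 00101001100 → 0, fb=0
8: 01010011000 → 0, fb=0
9: 10100110000 → 1, fb=1
10: 01001100001 → 0, fb=0
11: 10011000010 → 1, fb=0
12: 00110000100 → 0, fb=0
13: 01100001000 → 0, fb=0
14: 11000010000 → 1, fb=1
15: 10000100001 → 1, fb=1
16: 00001000011 → 0, fb=1
17: 00010000111 → 0, fb=1
18: 00100001111 → 0, fb=1
19: 01000011111 → 0, fb=1
20: 10000111111 → 1, fb=0
21: 00001111110 → 0, fb=1
22: 00011111101 → 0, fb=0
23: 00111111010 → 0, fb=1
24: 01111110101 → 0, fb=0
25: 11111101010 → 1, fb=0
26: 11111010100 → 1, fb=1
27: 11110101001 → 1, fb=1
28: 11101010011 → 1, fb=0
29: 11010100110 → 1, fb=0
30: 10101001100 → 1, fb=1
31: 01010011001 → 0, fb=0
32: 10100110010 → 1, fb=0
33: 01001100100 → 0, fb=0
34: 10011001000 → 1, fb=1
35: 00110010001 → 0, fb=0
36: 01100100010 → 0, fb=1
37: 11001000101 → 1, fb=1
38: 10010001011 → 1, fb=0
39: 00100010110 → 0, fb=1
40: 01000101101 → 0, fb=0
41: 10001011010 → 1, fb=0
42: 00010110100 → 0, fb=0
43: 00101101000 → 0, fb=0
44: 01011010000 → 0, fb=0
45: 10110100000 → 1, fb=1
46: 01101000001 → 0, fb=0
47: 11010000010 → 1, fb=0
48: 10100000100 → 1, fb=1
49: 01000001001 → 0, fb=0
50: 10000010010 → 1, fb=0
51: 00000100100 → 0, fb=0
52: 00001001000 → 0, fb=0
53: 00010010000 → 0, fb=0
54: 00100100000 → 0, fb=0
55: 01001000000 → 0, fb=0
56: 10010000000 → 1, fb=1
57: 00100000001 → 0, fb=0
58: 01000000010 → 0, fb=1
59: 10000000101 → 1, fb=1
60: 00000001011 → 0, fb=1
61: 00000010111 → 0, fb=1
62: 00000101111 → 0, fb=1
63: 00001011111 → 0, fb=1
64: 00010111111 → 0, fb=1
65: 00101111111 → 0, fb=1
66: 01011111111 → 0, fb=1
67: 10111111111 → 1, fb=0
68: 01111111110 → 0, fb=1
69: 11111111101 → 1, fb=1
70: 11111111011 → 1, fb=0
71: 11111110110 → 1, fb=0
72: 11111101100 → 1, fb=1
73: 11111011001 → 1, fb=1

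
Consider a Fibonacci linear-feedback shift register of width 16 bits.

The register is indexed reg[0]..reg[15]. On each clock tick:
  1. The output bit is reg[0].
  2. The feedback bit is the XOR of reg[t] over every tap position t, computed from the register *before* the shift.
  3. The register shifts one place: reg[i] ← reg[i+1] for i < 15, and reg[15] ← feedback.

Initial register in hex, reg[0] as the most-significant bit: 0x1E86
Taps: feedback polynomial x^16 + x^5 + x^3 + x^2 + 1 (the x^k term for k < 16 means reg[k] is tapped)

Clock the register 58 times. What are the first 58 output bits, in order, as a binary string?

k : reg_k → out_k, fb_k
0: 0001111010000110 → 0, fb=0
1: 0011110100001100 → 0, fb=1
2: 0111101000011001 → 0, fb=0
3: 1111010000110010 → 1, fb=0
4: 1110100001100100 → 1, fb=0
5: 1101000011001000 → 1, fb=0
6: 1010000110010000 → 1, fb=0
7: 0100001100100000 → 0, fb=0
8: 1000011001000000 → 1, fb=0
9: 0000110010000000 → 0, fb=1
10: 0001100100000001 → 0, fb=1
11: 0011001000000011 → 0, fb=0
12: 0110010000000110 → 0, fb=0
13: 1100100000001100 → 1, fb=1
14: 1001000000011001 → 1, fb=0
15: 0010000000110010 → 0, fb=1
16: 0100000001100101 → 0, fb=0
17: 1000000011001010 → 1, fb=1
18: 0000000110010101 → 0, fb=0
19: 0000001100101010 → 0, fb=0
20: 0000011001010100 → 0, fb=1
21: 0000110010101001 → 0, fb=1
22: 0001100101010011 → 0, fb=1
23: 0011001010100111 → 0, fb=0
24: 0110010101001110 → 0, fb=0
25: 1100101010011100 → 1, fb=1
26: 1001010100111001 → 1, fb=1
27: 0010101001110011 → 0, fb=1
28: 0101010011100111 → 0, fb=0
29: 1010100111001110 → 1, fb=0
30: 0101001110011100 → 0, fb=1
31: 1010011100111001 → 1, fb=1
32: 0100111001110011 → 0, fb=1
33: 1001110011100111 → 1, fb=1
34: 0011100111001111 → 0, fb=0
35: 0111001110011110 → 0, fb=0
36: 1110011100111100 → 1, fb=1
37: 1100111001111001 → 1, fb=0
38: 1001110011110010 → 1, fb=1
39: 0011100111100101 → 0, fb=0
40: 0111001111001010 → 0, fb=0
41: 1110011110010100 → 1, fb=1
42: 1100111100101001 → 1, fb=0
43: 1001111001010010 → 1, fb=1
44: 0011110010100101 → 0, fb=1
45: 0111100101001011 → 0, fb=0
46: 1111001010010110 → 1, fb=1
47: 1110010100101101 → 1, fb=1
48: 1100101001011011 → 1, fb=1
49: 1001010010110111 → 1, fb=1
50: 0010100101101111 → 0, fb=1
51: 0101001011011111 → 0, fb=1
52: 1010010110111111 → 1, fb=1
53: 0100101101111111 → 0, fb=0
54: 1001011011111110 → 1, fb=1
55: 0010110111111101 → 0, fb=0
56: 0101101111111010 → 0, fb=1
57: 1011011111110101 → 1, fb=0

0001111010000110010000000110010101001110011100111100101001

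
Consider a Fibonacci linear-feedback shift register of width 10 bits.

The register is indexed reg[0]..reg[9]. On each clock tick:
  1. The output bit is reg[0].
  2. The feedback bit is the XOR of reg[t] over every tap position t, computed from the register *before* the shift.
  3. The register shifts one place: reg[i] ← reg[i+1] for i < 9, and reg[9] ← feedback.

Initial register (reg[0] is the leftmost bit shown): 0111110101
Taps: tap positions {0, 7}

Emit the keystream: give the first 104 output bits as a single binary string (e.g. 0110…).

tick  register→output (feedback)
  0  0111110101→0 (1)
  1  1111101011→1 (1)
  2  1111010111→1 (0)
  3  1110101110→1 (0)
  4  1101011100→1 (0)
  5  1010111000→1 (1)
  6  0101110001→0 (0)
  7  1011100010→1 (1)
  8  0111000101→0 (1)
  9  1110001011→1 (1)
 10  1100010111→1 (0)
 11  1000101110→1 (0)
 12  0001011100→0 (1)
 13  0010111001→0 (0)
 14  0101110010→0 (0)
 15  1011100100→1 (0)
 16  0111001000→0 (0)
 17  1110010000→1 (1)
 18  1100100001→1 (1)
 19  1001000011→1 (1)
 20  0010000111→0 (1)
 21  0100001111→0 (1)
 22  1000011111→1 (0)
 23  0000111110→0 (1)
 24  0001111101→0 (1)
 25  0011111011→0 (0)
 26  0111110110→0 (1)
 27  1111101101→1 (0)
 28  1111011010→1 (1)
 29  1110110101→1 (0)
 30  1101101010→1 (1)
 31  1011010101→1 (0)
 32  0110101010→0 (0)
 33  1101010100→1 (0)
 34  1010101000→1 (1)
 35  0101010001→0 (0)
 36  1010100010→1 (1)
 37  0101000101→0 (1)
 38  1010001011→1 (1)
 39  0100010111→0 (1)
 40  1000101111→1 (0)
 41  0001011110→0 (1)
 42  0010111101→0 (1)
 43  0101111011→0 (0)
 44  1011110110→1 (0)
 45  0111101100→0 (1)
 46  1111011001→1 (1)
 47  1110110011→1 (1)
 48  1101100111→1 (0)
 49  1011001110→1 (0)
 50  0110011100→0 (1)
 51  1100111001→1 (1)
 52  1001110011→1 (1)
 53  0011100111→0 (1)
 54  0111001111→0 (1)
 55  1110011111→1 (0)
 56  1100111110→1 (0)
 57  1001111100→1 (0)
 58  0011111000→0 (0)
 59  0111110000→0 (0)
 60  1111100000→1 (1)
 61  1111000001→1 (1)
 62  1110000011→1 (1)
 63  1100000111→1 (0)
 64  1000001110→1 (0)
 65  0000011100→0 (1)
 66  0000111001→0 (0)
 67  0001110010→0 (0)
 68  0011100100→0 (1)
 69  0111001001→0 (0)
 70  1110010010→1 (1)
 71  1100100101→1 (0)
 72  1001001010→1 (1)
 73  0010010101→0 (1)
 74  0100101011→0 (0)
 75  1001010110→1 (0)
 76  0010101100→0 (1)
 77  0101011001→0 (0)
 78  1010110010→1 (1)
 79  0101100101→0 (1)
 80  1011001011→1 (1)
 81  0110010111→0 (1)
 82  1100101111→1 (0)
 83  1001011110→1 (0)
 84  0010111100→0 (1)
 85  0101111001→0 (0)
 86  1011110010→1 (1)
 87  0111100101→0 (1)
 88  1111001011→1 (1)
 89  1110010111→1 (0)
 90  1100101110→1 (0)
 91  1001011100→1 (0)
 92  0010111000→0 (0)
 93  0101110000→0 (0)
 94  1011100000→1 (1)
 95  0111000001→0 (0)
 96  1110000010→1 (1)
 97  1100000101→1 (0)
 98  1000001010→1 (1)
 99  0000010101→0 (1)
100  0000101011→0 (0)
101  0001010110→0 (1)
102  0010101101→0 (1)
103  0101011011→0 (0)

01111101011100010111001000011111011010101000101111011001110011111000001110010010101100101111001011100000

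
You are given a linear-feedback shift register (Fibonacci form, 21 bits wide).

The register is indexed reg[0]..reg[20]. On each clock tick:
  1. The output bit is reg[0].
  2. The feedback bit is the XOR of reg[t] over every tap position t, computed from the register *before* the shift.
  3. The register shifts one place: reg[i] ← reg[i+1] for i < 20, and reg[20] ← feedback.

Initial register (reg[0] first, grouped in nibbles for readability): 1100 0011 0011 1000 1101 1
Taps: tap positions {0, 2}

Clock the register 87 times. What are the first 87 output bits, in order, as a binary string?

step | reg (before) | out | fb
   0 | 110000110011100011011 | 1 | 1
   1 | 100001100111000110111 | 1 | 1
   2 | 000011001110001101111 | 0 | 0
   3 | 000110011100011011110 | 0 | 0
   4 | 001100111000110111100 | 0 | 1
   5 | 011001110001101111001 | 0 | 1
   6 | 110011100011011110011 | 1 | 1
   7 | 100111000110111100111 | 1 | 1
   8 | 001110001101111001111 | 0 | 1
   9 | 011100011011110011111 | 0 | 1
  10 | 111000110111100111111 | 1 | 0
  11 | 110001101111001111110 | 1 | 1
  12 | 100011011110011111101 | 1 | 1
  13 | 000110111100111111011 | 0 | 0
  14 | 001101111001111110110 | 0 | 1
  15 | 011011110011111101101 | 0 | 1
  16 | 110111100111111011011 | 1 | 1
  17 | 101111001111110110111 | 1 | 0
  18 | 011110011111101101110 | 0 | 1
  19 | 111100111111011011101 | 1 | 0
  20 | 111001111110110111010 | 1 | 0
  21 | 110011111101101110100 | 1 | 1
  22 | 100111111011011101001 | 1 | 1
  23 | 001111110110111010011 | 0 | 1
  24 | 011111101101110100111 | 0 | 1
  25 | 111111011011101001111 | 1 | 0
  26 | 111110110111010011110 | 1 | 0
  27 | 111101101110100111100 | 1 | 0
  28 | 111011011101001111000 | 1 | 0
  29 | 110110111010011110000 | 1 | 1
  30 | 101101110100111100001 | 1 | 0
  31 | 011011101001111000010 | 0 | 1
  32 | 110111010011110000101 | 1 | 1
  33 | 101110100111100001011 | 1 | 0
  34 | 011101001111000010110 | 0 | 1
  35 | 111010011110000101101 | 1 | 0
  36 | 110100111100001011010 | 1 | 1
  37 | 101001111000010110101 | 1 | 0
  38 | 010011110000101101010 | 0 | 0
  39 | 100111100001011010100 | 1 | 1
  40 | 001111000010110101001 | 0 | 1
  41 | 011110000101101010011 | 0 | 1
  42 | 111100001011010100111 | 1 | 0
  43 | 111000010110101001110 | 1 | 0
  44 | 110000101101010011100 | 1 | 1
  45 | 100001011010100111001 | 1 | 1
  46 | 000010110101001110011 | 0 | 0
  47 | 000101101010011100110 | 0 | 0
  48 | 001011010100111001100 | 0 | 1
  49 | 010110101001110011001 | 0 | 0
  50 | 101101010011100110010 | 1 | 0
  51 | 011010100111001100100 | 0 | 1
  52 | 110101001110011001001 | 1 | 1
  53 | 101010011100110010011 | 1 | 0
  54 | 010100111001100100110 | 0 | 0
  55 | 101001110011001001100 | 1 | 0
  56 | 010011100110010011000 | 0 | 0
  57 | 100111001100100110000 | 1 | 1
  58 | 001110011001001100001 | 0 | 1
  59 | 011100110010011000011 | 0 | 1
  60 | 111001100100110000111 | 1 | 0
  61 | 110011001001100001110 | 1 | 1
  62 | 100110010011000011101 | 1 | 1
  63 | 001100100110000111011 | 0 | 1
  64 | 011001001100001110111 | 0 | 1
  65 | 110010011000011101111 | 1 | 1
  66 | 100100110000111011111 | 1 | 1
  67 | 001001100001110111111 | 0 | 1
  68 | 010011000011101111111 | 0 | 0
  69 | 100110000111011111110 | 1 | 1
  70 | 001100001110111111101 | 0 | 1
  71 | 011000011101111111011 | 0 | 1
  72 | 110000111011111110111 | 1 | 1
  73 | 100001110111111101111 | 1 | 1
  74 | 000011101111111011111 | 0 | 0
  75 | 000111011111110111110 | 0 | 0
  76 | 001110111111101111100 | 0 | 1
  77 | 011101111111011111001 | 0 | 1
  78 | 111011111110111110011 | 1 | 0
  79 | 110111111101111100110 | 1 | 1
  80 | 101111111011111001101 | 1 | 0
  81 | 011111110111110011010 | 0 | 1
  82 | 111111101111100110101 | 1 | 0
  83 | 111111011111001101010 | 1 | 0
  84 | 111110111110011010100 | 1 | 0
  85 | 111101111100110101000 | 1 | 0
  86 | 111011111001101010000 | 1 | 0

110000110011100011011110011111101101110100111100001011010100111001100100110000111011111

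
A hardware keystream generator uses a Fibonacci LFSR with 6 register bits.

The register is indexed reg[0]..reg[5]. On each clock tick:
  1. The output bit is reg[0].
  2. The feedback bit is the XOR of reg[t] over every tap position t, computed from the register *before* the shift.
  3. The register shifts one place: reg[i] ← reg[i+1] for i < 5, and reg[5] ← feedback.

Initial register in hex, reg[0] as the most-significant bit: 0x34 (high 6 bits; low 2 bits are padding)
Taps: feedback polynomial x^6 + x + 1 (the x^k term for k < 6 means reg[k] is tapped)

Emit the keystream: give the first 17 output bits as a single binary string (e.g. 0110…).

00110101011111100

tick  register→output (feedback)
  0  001101→0 (0)
  1  011010→0 (1)
  2  110101→1 (0)
  3  101010→1 (1)
  4  010101→0 (1)
  5  101011→1 (1)
  6  010111→0 (1)
  7  101111→1 (1)
  8  011111→0 (1)
  9  111111→1 (0)
 10  111110→1 (0)
 11  111100→1 (0)
 12  111000→1 (0)
 13  110000→1 (0)
 14  100000→1 (1)
 15  000001→0 (0)
 16  000010→0 (0)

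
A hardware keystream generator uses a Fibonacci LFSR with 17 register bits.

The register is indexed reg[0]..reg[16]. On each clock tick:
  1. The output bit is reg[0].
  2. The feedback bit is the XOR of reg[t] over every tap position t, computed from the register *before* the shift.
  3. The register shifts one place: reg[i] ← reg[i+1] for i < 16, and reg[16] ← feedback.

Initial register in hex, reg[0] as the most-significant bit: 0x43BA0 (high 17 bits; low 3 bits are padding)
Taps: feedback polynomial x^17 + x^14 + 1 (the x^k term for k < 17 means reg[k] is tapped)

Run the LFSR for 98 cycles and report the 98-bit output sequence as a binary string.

01000011101110100110110001010111110011111101000111011100011001000110001001111101100000010001110101

k : reg_k → out_k, fb_k
0: 01000011101110100 → 0, fb=1
1: 10000111011101001 → 1, fb=1
2: 00001110111010011 → 0, fb=0
3: 00011101110100110 → 0, fb=1
4: 00111011101001101 → 0, fb=1
5: 01110111010011011 → 0, fb=0
6: 11101110100110110 → 1, fb=0
7: 11011101001101100 → 1, fb=0
8: 10111010011011000 → 1, fb=1
9: 01110100110110001 → 0, fb=0
10: 11101001101100010 → 1, fb=1
11: 11010011011000101 → 1, fb=0
12: 10100110110001010 → 1, fb=1
13: 01001101100010101 → 0, fb=1
14: 10011011000101011 → 1, fb=1
15: 00110110001010111 → 0, fb=1
16: 01101100010101111 → 0, fb=1
17: 11011000101011111 → 1, fb=0
18: 10110001010111110 → 1, fb=0
19: 01100010101111100 → 0, fb=1
20: 11000101011111001 → 1, fb=1
21: 10001010111110011 → 1, fb=1
22: 00010101111100111 → 0, fb=1
23: 00101011111001111 → 0, fb=1
24: 01010111110011111 → 0, fb=1
25: 10101111100111111 → 1, fb=0
26: 01011111001111110 → 0, fb=1
27: 10111110011111101 → 1, fb=0
28: 01111100111111010 → 0, fb=0
29: 11111001111110100 → 1, fb=0
30: 11110011111101000 → 1, fb=1
31: 11100111111010001 → 1, fb=1
32: 11001111110100011 → 1, fb=1
33: 10011111101000111 → 1, fb=0
34: 00111111010001110 → 0, fb=1
35: 01111110100011101 → 0, fb=1
36: 11111101000111011 → 1, fb=1
37: 11111010001110111 → 1, fb=0
38: 11110100011101110 → 1, fb=0
39: 11101000111011100 → 1, fb=0
40: 11010001110111000 → 1, fb=1
41: 10100011101110001 → 1, fb=1
42: 01000111011100011 → 0, fb=0
43: 10001110111000110 → 1, fb=0
44: 00011101110001100 → 0, fb=1
45: 00111011100011001 → 0, fb=0
46: 01110111000110010 → 0, fb=0
47: 11101110001100100 → 1, fb=0
48: 11011100011001000 → 1, fb=1
49: 10111000110010001 → 1, fb=1
50: 01110001100100011 → 0, fb=0
51: 11100011001000110 → 1, fb=0
52: 11000110010001100 → 1, fb=0
53: 10001100100011000 → 1, fb=1
54: 00011001000110001 → 0, fb=0
55: 00110010001100010 → 0, fb=0
56: 01100100011000100 → 0, fb=1
57: 11001000110001001 → 1, fb=1
58: 10010001100010011 → 1, fb=1
59: 00100011000100111 → 0, fb=1
60: 01000110001001111 → 0, fb=1
61: 10001100010011111 → 1, fb=0
62: 00011000100111110 → 0, fb=1
63: 00110001001111101 → 0, fb=1
64: 01100010011111011 → 0, fb=0
65: 11000100111110110 → 1, fb=0
66: 10001001111101100 → 1, fb=0
67: 00010011111011000 → 0, fb=0
68: 00100111110110000 → 0, fb=0
69: 01001111101100000 → 0, fb=0
70: 10011111011000000 → 1, fb=1
71: 00111110110000001 → 0, fb=0
72: 01111101100000010 → 0, fb=0
73: 11111011000000100 → 1, fb=0
74: 11110110000001000 → 1, fb=1
75: 11101100000010001 → 1, fb=1
76: 11011000000100011 → 1, fb=1
77: 10110000001000111 → 1, fb=0
78: 01100000010001110 → 0, fb=1
79: 11000000100011101 → 1, fb=0
80: 10000001000111010 → 1, fb=1
81: 00000010001110101 → 0, fb=1
82: 00000100011101011 → 0, fb=0
83: 00001000111010110 → 0, fb=1
84: 00010001110101101 → 0, fb=1
85: 00100011101011011 → 0, fb=0
86: 01000111010110110 → 0, fb=1
87: 10001110101101101 → 1, fb=0
88: 00011101011011010 → 0, fb=0
89: 00111010110110100 → 0, fb=1
90: 01110101101101001 → 0, fb=0
91: 11101011011010010 → 1, fb=1
92: 11010110110100101 → 1, fb=0
93: 10101101101001010 → 1, fb=1
94: 01011011010010101 → 0, fb=1
95: 10110110100101011 → 1, fb=1
96: 01101101001010111 → 0, fb=1
97: 11011010010101111 → 1, fb=0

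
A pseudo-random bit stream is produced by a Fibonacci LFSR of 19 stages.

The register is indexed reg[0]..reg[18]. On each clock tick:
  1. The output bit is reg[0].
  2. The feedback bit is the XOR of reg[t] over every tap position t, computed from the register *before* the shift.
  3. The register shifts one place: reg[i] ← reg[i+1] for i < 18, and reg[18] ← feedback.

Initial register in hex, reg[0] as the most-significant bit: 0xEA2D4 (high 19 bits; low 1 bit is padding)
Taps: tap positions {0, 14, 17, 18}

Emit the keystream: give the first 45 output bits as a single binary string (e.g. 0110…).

111010100010110101000100010111110001101100011

k : reg_k → out_k, fb_k
0: 1110101000101101010 → 1, fb=0
1: 1101010001011010100 → 1, fb=0
2: 1010100010110101000 → 1, fb=1
3: 0101000101101010001 → 0, fb=0
4: 1010001011010100010 → 1, fb=0
5: 0100010110101000100 → 0, fb=0
6: 1000101101010001000 → 1, fb=1
7: 0001011010100010001 → 0, fb=0
8: 0010110101000100010 → 0, fb=1
9: 0101101010001000101 → 0, fb=1
10: 1011010100010001011 → 1, fb=1
11: 0110101000100010111 → 0, fb=1
12: 1101010001000101111 → 1, fb=1
13: 1010100010001011111 → 1, fb=0
14: 0101000100010111110 → 0, fb=0
15: 1010001000101111100 → 1, fb=0
16: 0100010001011111000 → 0, fb=1
17: 1000100010111110001 → 1, fb=1
18: 0001000101111100011 → 0, fb=0
19: 0010001011111000110 → 0, fb=1
20: 0100010111110001101 → 0, fb=1
21: 1000101111100011011 → 1, fb=0
22: 0001011111000110110 → 0, fb=0
23: 0010111110001101100 → 0, fb=0
24: 0101111100011011000 → 0, fb=1
25: 1011111000110110001 → 1, fb=1
26: 0111110001101100011 → 0, fb=0
27: 1111100011011000110 → 1, fb=0
28: 1111000110110001100 → 1, fb=1
29: 1110001101100011001 → 1, fb=1
30: 1100011011000110011 → 1, fb=0
31: 1000110110001100110 → 1, fb=0
32: 0001101100011001100 → 0, fb=0
33: 0011011000110011000 → 0, fb=1
34: 0110110001100110001 → 0, fb=0
35: 1101100011001100010 → 1, fb=0
36: 1011000110011000100 → 1, fb=1
37: 0110001100110001001 → 0, fb=1
38: 1100011001100010011 → 1, fb=0
39: 1000110011000100110 → 1, fb=0
40: 0001100110001001100 → 0, fb=0
41: 0011001100010011000 → 0, fb=1
42: 0110011000100110001 → 0, fb=0
43: 1100110001001100010 → 1, fb=0
44: 1001100010011000100 → 1, fb=1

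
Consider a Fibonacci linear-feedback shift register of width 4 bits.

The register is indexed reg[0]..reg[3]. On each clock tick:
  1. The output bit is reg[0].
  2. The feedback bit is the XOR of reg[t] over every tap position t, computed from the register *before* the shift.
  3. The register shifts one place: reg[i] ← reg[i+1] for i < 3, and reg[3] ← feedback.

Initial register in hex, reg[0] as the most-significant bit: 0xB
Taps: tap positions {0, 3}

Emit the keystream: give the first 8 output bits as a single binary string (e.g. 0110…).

tick  register→output (feedback)
  0  1011→1 (0)
  1  0110→0 (0)
  2  1100→1 (1)
  3  1001→1 (0)
  4  0010→0 (0)
  5  0100→0 (0)
  6  1000→1 (1)
  7  0001→0 (1)

10110010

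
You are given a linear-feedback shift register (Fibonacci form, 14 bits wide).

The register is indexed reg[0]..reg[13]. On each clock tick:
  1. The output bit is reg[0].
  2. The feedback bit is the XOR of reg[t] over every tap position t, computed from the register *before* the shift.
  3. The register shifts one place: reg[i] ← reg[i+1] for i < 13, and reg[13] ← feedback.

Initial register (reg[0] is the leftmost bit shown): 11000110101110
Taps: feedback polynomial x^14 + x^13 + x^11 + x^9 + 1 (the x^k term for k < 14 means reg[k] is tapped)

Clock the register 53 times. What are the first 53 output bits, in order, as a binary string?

11000110101110010101001111111001001111101000000010110

tick  register→output (feedback)
  0  11000110101110→1 (0)
  1  10001101011100→1 (1)
  2  00011010111001→0 (0)
  3  00110101110010→0 (1)
  4  01101011100101→0 (0)
  5  11010111001010→1 (1)
  6  10101110010101→1 (0)
  7  01011100101010→0 (0)
  8  10111001010100→1 (1)
  9  01110010101001→0 (1)
 10  11100101010011→1 (1)
 11  11001010100111→1 (1)
 12  10010101001111→1 (1)
 13  00101010011111→0 (1)
 14  01010100111111→0 (1)
 15  10101001111111→1 (0)
 16  01010011111110→0 (0)
 17  10100111111100→1 (1)
 18  01001111111001→0 (0)
 19  10011111110010→1 (0)
 20  00111111100100→0 (1)
 21  01111111001001→0 (1)
 22  11111110010011→1 (1)
 23  11111100100111→1 (1)
 24  11111001001111→1 (1)
 25  11110010011111→1 (0)
 26  11100100111110→1 (1)
 27  11001001111101→1 (0)
 28  10010011111010→1 (0)
 29  00100111110100→0 (0)
 30  01001111101000→0 (0)
 31  10011111010000→1 (0)
 32  00111110100000→0 (0)
 33  01111101000000→0 (0)
 34  11111010000000→1 (1)
 35  11110100000001→1 (0)
 36  11101000000010→1 (1)
 37  11010000000101→1 (1)
 38  10100000001011→1 (0)
 39  01000000010110→0 (0)
 40  10000000101100→1 (0)
 41  00000001011000→0 (1)
 42  00000010110001→0 (0)
 43  00000101100010→0 (0)
 44  00001011000100→0 (1)
 45  00010110001001→0 (1)
 46  00101100010011→0 (0)
 47  01011000100110→0 (1)
 48  10110001001101→1 (1)
 49  01100010011011→0 (0)
 50  11000100110110→1 (1)
 51  10001001101101→1 (1)
 52  00010011011011→0 (0)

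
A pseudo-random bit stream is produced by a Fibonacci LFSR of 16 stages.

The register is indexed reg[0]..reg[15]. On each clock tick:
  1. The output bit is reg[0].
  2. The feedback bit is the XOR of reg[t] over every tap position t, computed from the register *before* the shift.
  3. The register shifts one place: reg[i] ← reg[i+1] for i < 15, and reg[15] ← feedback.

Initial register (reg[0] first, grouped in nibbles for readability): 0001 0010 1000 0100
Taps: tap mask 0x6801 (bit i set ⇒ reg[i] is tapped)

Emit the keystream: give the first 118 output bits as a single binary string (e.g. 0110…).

tick  register→output (feedback)
  0  0001001010000100→0 (1)
  1  0010010100001001→0 (0)
  2  0100101000010010→0 (0)
  3  1001010000100100→1 (0)
  4  0010100001001000→0 (0)
  5  0101000010010000→0 (1)
  6  1010000100100001→1 (1)
  7  0100001001000011→0 (1)
  8  1000010010000111→1 (1)
  9  0000100100001111→0 (0)
 10  0001001000011110→0 (1)
 11  0010010000111101→0 (0)
 12  0100100001111010→0 (0)
 13  1001000011110100→1 (1)
 14  0010000111101001→0 (0)
 15  0100001111010010→0 (0)
 16  1000011110100100→1 (0)
 17  0000111101001000→0 (0)
 18  0001111010010000→0 (1)
 19  0011110100100001→0 (0)
 20  0111101001000010→0 (1)
 21  1111010010000101→1 (0)
 22  1110100100001010→1 (0)
 23  1101001000010100→1 (1)
 24  1010010000101001→1 (1)
 25  0100100001010011→0 (0)
 26  1001000010100110→1 (1)
 27  0010000101001101→0 (1)
 28  0100001010011011→0 (0)
 29  1000010100110110→1 (0)
 30  0000101001101100→0 (1)
 31  0001010011011001→0 (1)
 32  0010100110110011→0 (0)
 33  0101001101100110→0 (0)
 34  1010011011001100→1 (0)
 35  0100110110011000→0 (1)
 36  1001101100110001→1 (0)
 37  0011011001100010→0 (1)
 38  0110110011000101→0 (1)
 39  1101100110001011→1 (0)
 40  1011001100010110→1 (0)
 41  0110011000101100→0 (1)
 42  1100110001011001→1 (0)
 43  1001100010110010→1 (1)
 44  0011000101100101→0 (1)
 45  0110001011001011→0 (1)
 46  1100010110010111→1 (0)
 47  1000101100101110→1 (1)
 48  0001011001011101→0 (0)
 49  0010110010111010→0 (0)
 50  0101100101110100→0 (0)
 51  1011001011101000→1 (1)
 52  0110010111010001→0 (1)
 53  1100101110100011→1 (0)
 54  1001011101000110→1 (1)
 55  0010111010001101→0 (1)
 56  0101110100011011→0 (0)
 57  1011101000110110→1 (0)
 58  0111010001101100→0 (1)
 59  1110100011011001→1 (0)
 60  1101000110110010→1 (1)
 61  1010001101100101→1 (0)
 62  0100011011001010→0 (1)
 63  1000110110010101→1 (1)
 64  0001101100101011→0 (1)
 65  0011011001010111→0 (1)
 66  0110110010101111→0 (0)
 67  1101100101011110→1 (0)
 68  1011001010111100→1 (1)
 69  0110010101111001→0 (1)
 70  1100101011110011→1 (1)
 71  1001010111100111→1 (1)
 72  0010101111001111→0 (0)
 73  0101011110011110→0 (1)
 74  1010111100111101→1 (1)
 75  0101111001111011→0 (0)
 76  1011110011110110→1 (0)
 77  0111100111101100→0 (1)
 78  1111001111011001→1 (0)
 79  1110011110110010→1 (1)
 80  1100111101100101→1 (0)
 81  1001111011001010→1 (0)
 82  0011110110010100→0 (0)
 83  0111101100101000→0 (0)
 84  1111011001010000→1 (0)
 85  1110110010100000→1 (1)
 86  1101100101000001→1 (1)
 87  1011001010000011→1 (0)
 88  0110010100000110→0 (0)
 89  1100101000001100→1 (0)
 90  1001010000011000→1 (0)
 91  0010100000110000→0 (1)
 92  0101000001100001→0 (0)
 93  1010000011000010→1 (0)
 94  0100000110000100→0 (1)
 95  1000001100001001→1 (1)
 96  0000011000010011→0 (0)
 97  0000110000100110→0 (0)
 98  0001100001001100→0 (1)
 99  0011000010011001→0 (1)
100  0110000100110011→0 (0)
101  1100001001100110→1 (1)
102  1000010011001101→1 (0)
103  0000100110011010→0 (0)
104  0001001100110100→0 (0)
105  0010011001101000→0 (0)
106  0100110011010000→0 (1)
107  1001100110100001→1 (1)
108  0011001101000011→0 (1)
109  0110011010000111→0 (0)
110  1100110100001110→1 (1)
111  1001101000011101→1 (1)
112  0011010000111011→0 (0)
113  0110100001110110→0 (1)
114  1101000011101101→1 (0)
115  1010000111011010→1 (1)
116  0100001110110101→0 (0)
117  1000011101101010→1 (0)

0001001010000100100001111010010000101001101100110001011001011101000110110010101111001111011001010000011000010011001101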